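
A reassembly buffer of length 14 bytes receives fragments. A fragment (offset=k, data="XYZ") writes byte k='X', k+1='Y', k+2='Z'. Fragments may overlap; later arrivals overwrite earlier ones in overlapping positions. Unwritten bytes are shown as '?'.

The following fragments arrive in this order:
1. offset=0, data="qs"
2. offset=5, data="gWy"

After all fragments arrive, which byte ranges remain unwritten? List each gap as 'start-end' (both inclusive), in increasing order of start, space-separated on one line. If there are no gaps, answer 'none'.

Answer: 2-4 8-13

Derivation:
Fragment 1: offset=0 len=2
Fragment 2: offset=5 len=3
Gaps: 2-4 8-13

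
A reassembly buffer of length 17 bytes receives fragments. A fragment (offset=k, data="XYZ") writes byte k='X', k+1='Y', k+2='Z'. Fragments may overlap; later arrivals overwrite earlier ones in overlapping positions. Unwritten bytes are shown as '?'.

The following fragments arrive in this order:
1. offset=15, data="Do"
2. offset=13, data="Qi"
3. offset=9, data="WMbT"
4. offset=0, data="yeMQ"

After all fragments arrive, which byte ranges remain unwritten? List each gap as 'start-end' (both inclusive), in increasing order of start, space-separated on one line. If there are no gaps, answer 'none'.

Fragment 1: offset=15 len=2
Fragment 2: offset=13 len=2
Fragment 3: offset=9 len=4
Fragment 4: offset=0 len=4
Gaps: 4-8

Answer: 4-8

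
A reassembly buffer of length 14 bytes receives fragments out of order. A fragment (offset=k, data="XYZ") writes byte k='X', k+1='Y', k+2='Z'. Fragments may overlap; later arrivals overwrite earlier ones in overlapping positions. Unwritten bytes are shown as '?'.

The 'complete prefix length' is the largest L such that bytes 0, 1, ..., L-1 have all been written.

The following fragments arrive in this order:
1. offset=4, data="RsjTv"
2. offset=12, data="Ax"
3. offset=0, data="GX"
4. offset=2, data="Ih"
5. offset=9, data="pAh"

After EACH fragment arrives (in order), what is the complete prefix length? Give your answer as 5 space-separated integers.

Fragment 1: offset=4 data="RsjTv" -> buffer=????RsjTv????? -> prefix_len=0
Fragment 2: offset=12 data="Ax" -> buffer=????RsjTv???Ax -> prefix_len=0
Fragment 3: offset=0 data="GX" -> buffer=GX??RsjTv???Ax -> prefix_len=2
Fragment 4: offset=2 data="Ih" -> buffer=GXIhRsjTv???Ax -> prefix_len=9
Fragment 5: offset=9 data="pAh" -> buffer=GXIhRsjTvpAhAx -> prefix_len=14

Answer: 0 0 2 9 14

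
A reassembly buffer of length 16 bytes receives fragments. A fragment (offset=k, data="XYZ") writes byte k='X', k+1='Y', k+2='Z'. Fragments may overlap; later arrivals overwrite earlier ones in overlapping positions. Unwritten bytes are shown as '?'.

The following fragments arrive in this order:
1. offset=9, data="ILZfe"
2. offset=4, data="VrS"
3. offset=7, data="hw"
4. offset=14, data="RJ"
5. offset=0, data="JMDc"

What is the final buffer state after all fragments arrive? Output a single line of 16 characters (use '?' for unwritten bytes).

Answer: JMDcVrShwILZfeRJ

Derivation:
Fragment 1: offset=9 data="ILZfe" -> buffer=?????????ILZfe??
Fragment 2: offset=4 data="VrS" -> buffer=????VrS??ILZfe??
Fragment 3: offset=7 data="hw" -> buffer=????VrShwILZfe??
Fragment 4: offset=14 data="RJ" -> buffer=????VrShwILZfeRJ
Fragment 5: offset=0 data="JMDc" -> buffer=JMDcVrShwILZfeRJ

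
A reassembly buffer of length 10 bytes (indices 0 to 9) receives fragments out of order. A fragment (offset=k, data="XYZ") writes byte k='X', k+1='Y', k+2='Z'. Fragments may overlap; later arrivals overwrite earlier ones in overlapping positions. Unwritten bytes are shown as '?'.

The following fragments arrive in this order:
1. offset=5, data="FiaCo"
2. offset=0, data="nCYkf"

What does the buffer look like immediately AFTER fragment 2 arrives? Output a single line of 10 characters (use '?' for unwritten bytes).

Answer: nCYkfFiaCo

Derivation:
Fragment 1: offset=5 data="FiaCo" -> buffer=?????FiaCo
Fragment 2: offset=0 data="nCYkf" -> buffer=nCYkfFiaCo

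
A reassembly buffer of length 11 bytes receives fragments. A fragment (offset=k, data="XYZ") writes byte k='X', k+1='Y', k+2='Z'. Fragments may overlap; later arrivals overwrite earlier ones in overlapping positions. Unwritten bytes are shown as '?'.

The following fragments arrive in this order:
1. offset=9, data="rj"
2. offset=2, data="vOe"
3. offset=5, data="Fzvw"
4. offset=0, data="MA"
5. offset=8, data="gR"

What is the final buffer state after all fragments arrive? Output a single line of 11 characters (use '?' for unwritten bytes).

Answer: MAvOeFzvgRj

Derivation:
Fragment 1: offset=9 data="rj" -> buffer=?????????rj
Fragment 2: offset=2 data="vOe" -> buffer=??vOe????rj
Fragment 3: offset=5 data="Fzvw" -> buffer=??vOeFzvwrj
Fragment 4: offset=0 data="MA" -> buffer=MAvOeFzvwrj
Fragment 5: offset=8 data="gR" -> buffer=MAvOeFzvgRj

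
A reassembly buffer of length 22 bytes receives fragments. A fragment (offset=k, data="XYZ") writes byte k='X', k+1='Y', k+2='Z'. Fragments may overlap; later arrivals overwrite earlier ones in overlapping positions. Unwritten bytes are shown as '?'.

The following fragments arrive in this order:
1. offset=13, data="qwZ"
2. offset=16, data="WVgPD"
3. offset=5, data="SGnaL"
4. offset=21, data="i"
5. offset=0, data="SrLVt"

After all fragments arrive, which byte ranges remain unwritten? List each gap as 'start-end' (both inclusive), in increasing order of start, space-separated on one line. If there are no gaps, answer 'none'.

Fragment 1: offset=13 len=3
Fragment 2: offset=16 len=5
Fragment 3: offset=5 len=5
Fragment 4: offset=21 len=1
Fragment 5: offset=0 len=5
Gaps: 10-12

Answer: 10-12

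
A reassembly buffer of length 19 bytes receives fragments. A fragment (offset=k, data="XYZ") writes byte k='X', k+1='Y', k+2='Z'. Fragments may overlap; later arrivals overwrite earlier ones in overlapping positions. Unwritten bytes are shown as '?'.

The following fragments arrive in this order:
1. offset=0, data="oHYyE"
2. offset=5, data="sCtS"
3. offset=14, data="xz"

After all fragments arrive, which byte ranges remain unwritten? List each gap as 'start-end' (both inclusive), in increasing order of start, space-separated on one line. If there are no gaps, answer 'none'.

Fragment 1: offset=0 len=5
Fragment 2: offset=5 len=4
Fragment 3: offset=14 len=2
Gaps: 9-13 16-18

Answer: 9-13 16-18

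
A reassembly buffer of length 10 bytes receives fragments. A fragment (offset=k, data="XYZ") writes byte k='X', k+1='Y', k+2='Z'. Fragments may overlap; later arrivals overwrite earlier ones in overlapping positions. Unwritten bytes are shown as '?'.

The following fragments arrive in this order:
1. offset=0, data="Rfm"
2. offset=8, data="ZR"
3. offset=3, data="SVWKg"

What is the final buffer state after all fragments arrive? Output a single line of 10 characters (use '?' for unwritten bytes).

Fragment 1: offset=0 data="Rfm" -> buffer=Rfm???????
Fragment 2: offset=8 data="ZR" -> buffer=Rfm?????ZR
Fragment 3: offset=3 data="SVWKg" -> buffer=RfmSVWKgZR

Answer: RfmSVWKgZR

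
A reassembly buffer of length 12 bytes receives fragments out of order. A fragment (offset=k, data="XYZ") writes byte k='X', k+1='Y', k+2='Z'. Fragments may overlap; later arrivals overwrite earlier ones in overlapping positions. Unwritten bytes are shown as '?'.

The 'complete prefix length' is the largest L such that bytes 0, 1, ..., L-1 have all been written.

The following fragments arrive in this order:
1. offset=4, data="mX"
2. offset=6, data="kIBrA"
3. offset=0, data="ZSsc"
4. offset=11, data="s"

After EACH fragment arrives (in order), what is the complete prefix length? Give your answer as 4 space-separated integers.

Fragment 1: offset=4 data="mX" -> buffer=????mX?????? -> prefix_len=0
Fragment 2: offset=6 data="kIBrA" -> buffer=????mXkIBrA? -> prefix_len=0
Fragment 3: offset=0 data="ZSsc" -> buffer=ZSscmXkIBrA? -> prefix_len=11
Fragment 4: offset=11 data="s" -> buffer=ZSscmXkIBrAs -> prefix_len=12

Answer: 0 0 11 12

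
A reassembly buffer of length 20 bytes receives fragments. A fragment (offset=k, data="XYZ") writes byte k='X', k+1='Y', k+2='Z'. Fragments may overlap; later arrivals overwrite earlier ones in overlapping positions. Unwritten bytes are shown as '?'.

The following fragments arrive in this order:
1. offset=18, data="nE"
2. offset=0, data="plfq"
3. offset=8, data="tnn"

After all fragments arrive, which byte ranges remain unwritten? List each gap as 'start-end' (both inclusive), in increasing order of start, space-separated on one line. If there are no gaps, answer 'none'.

Fragment 1: offset=18 len=2
Fragment 2: offset=0 len=4
Fragment 3: offset=8 len=3
Gaps: 4-7 11-17

Answer: 4-7 11-17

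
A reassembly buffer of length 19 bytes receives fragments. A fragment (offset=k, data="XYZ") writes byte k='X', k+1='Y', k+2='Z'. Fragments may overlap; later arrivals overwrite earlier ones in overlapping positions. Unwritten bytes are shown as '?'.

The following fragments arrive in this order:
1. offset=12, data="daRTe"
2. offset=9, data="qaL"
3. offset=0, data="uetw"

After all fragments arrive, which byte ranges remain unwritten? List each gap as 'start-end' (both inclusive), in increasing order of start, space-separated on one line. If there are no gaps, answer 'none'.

Fragment 1: offset=12 len=5
Fragment 2: offset=9 len=3
Fragment 3: offset=0 len=4
Gaps: 4-8 17-18

Answer: 4-8 17-18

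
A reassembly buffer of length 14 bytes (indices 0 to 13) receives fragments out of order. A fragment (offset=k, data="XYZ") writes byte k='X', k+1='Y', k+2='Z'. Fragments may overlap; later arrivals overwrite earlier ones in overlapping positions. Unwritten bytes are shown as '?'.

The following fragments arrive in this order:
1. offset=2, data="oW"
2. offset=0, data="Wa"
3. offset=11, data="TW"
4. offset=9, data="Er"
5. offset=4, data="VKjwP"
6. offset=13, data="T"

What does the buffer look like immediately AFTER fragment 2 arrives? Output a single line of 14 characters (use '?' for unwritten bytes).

Answer: WaoW??????????

Derivation:
Fragment 1: offset=2 data="oW" -> buffer=??oW??????????
Fragment 2: offset=0 data="Wa" -> buffer=WaoW??????????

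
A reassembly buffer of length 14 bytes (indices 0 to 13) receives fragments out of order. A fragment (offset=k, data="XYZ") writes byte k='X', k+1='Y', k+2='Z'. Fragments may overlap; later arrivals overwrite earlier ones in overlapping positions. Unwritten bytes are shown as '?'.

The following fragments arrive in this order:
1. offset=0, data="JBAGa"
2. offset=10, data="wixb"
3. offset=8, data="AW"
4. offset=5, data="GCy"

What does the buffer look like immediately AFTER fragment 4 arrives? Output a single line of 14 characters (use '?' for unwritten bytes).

Answer: JBAGaGCyAWwixb

Derivation:
Fragment 1: offset=0 data="JBAGa" -> buffer=JBAGa?????????
Fragment 2: offset=10 data="wixb" -> buffer=JBAGa?????wixb
Fragment 3: offset=8 data="AW" -> buffer=JBAGa???AWwixb
Fragment 4: offset=5 data="GCy" -> buffer=JBAGaGCyAWwixb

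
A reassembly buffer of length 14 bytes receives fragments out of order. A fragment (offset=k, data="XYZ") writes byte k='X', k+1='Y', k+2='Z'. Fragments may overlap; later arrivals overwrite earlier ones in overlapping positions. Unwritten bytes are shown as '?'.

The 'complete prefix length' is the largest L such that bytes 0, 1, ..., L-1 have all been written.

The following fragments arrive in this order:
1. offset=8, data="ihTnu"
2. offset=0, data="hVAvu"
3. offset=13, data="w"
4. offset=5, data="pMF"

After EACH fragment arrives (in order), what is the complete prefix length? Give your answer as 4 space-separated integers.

Fragment 1: offset=8 data="ihTnu" -> buffer=????????ihTnu? -> prefix_len=0
Fragment 2: offset=0 data="hVAvu" -> buffer=hVAvu???ihTnu? -> prefix_len=5
Fragment 3: offset=13 data="w" -> buffer=hVAvu???ihTnuw -> prefix_len=5
Fragment 4: offset=5 data="pMF" -> buffer=hVAvupMFihTnuw -> prefix_len=14

Answer: 0 5 5 14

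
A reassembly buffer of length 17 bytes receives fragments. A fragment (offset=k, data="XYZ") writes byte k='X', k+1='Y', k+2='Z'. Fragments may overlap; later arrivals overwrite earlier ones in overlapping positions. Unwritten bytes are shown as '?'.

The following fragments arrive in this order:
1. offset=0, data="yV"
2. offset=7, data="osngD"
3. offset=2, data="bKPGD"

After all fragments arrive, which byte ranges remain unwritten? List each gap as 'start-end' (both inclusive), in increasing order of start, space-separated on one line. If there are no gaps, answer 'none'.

Answer: 12-16

Derivation:
Fragment 1: offset=0 len=2
Fragment 2: offset=7 len=5
Fragment 3: offset=2 len=5
Gaps: 12-16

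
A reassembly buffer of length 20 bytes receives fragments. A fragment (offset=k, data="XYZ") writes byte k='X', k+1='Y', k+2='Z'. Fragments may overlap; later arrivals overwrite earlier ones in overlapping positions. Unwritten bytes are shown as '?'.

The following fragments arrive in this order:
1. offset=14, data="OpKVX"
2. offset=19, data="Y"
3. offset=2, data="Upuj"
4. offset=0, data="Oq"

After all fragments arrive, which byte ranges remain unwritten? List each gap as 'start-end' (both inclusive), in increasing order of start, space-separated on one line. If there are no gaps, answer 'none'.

Fragment 1: offset=14 len=5
Fragment 2: offset=19 len=1
Fragment 3: offset=2 len=4
Fragment 4: offset=0 len=2
Gaps: 6-13

Answer: 6-13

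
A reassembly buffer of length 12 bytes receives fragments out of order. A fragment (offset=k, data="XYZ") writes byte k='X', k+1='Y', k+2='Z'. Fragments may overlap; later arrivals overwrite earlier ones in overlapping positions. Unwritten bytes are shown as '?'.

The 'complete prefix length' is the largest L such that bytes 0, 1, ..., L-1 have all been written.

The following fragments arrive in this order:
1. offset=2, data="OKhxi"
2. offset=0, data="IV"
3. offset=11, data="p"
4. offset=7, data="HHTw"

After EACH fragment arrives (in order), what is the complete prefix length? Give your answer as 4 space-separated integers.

Fragment 1: offset=2 data="OKhxi" -> buffer=??OKhxi????? -> prefix_len=0
Fragment 2: offset=0 data="IV" -> buffer=IVOKhxi????? -> prefix_len=7
Fragment 3: offset=11 data="p" -> buffer=IVOKhxi????p -> prefix_len=7
Fragment 4: offset=7 data="HHTw" -> buffer=IVOKhxiHHTwp -> prefix_len=12

Answer: 0 7 7 12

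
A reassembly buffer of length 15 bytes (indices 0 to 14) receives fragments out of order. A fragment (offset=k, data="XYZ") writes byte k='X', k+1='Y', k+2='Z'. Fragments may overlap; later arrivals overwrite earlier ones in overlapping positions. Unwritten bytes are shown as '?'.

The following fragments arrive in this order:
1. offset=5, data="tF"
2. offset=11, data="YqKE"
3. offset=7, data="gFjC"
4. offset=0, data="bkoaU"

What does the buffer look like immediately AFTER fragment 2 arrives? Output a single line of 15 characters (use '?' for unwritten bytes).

Answer: ?????tF????YqKE

Derivation:
Fragment 1: offset=5 data="tF" -> buffer=?????tF????????
Fragment 2: offset=11 data="YqKE" -> buffer=?????tF????YqKE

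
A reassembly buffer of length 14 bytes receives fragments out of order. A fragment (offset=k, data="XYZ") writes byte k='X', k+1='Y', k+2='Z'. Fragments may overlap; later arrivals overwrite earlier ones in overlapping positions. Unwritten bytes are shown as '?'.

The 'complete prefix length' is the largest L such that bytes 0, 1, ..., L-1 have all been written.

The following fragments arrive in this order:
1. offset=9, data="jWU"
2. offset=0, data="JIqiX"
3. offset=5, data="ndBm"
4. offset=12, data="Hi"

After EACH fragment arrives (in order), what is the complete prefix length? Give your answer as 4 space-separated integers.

Fragment 1: offset=9 data="jWU" -> buffer=?????????jWU?? -> prefix_len=0
Fragment 2: offset=0 data="JIqiX" -> buffer=JIqiX????jWU?? -> prefix_len=5
Fragment 3: offset=5 data="ndBm" -> buffer=JIqiXndBmjWU?? -> prefix_len=12
Fragment 4: offset=12 data="Hi" -> buffer=JIqiXndBmjWUHi -> prefix_len=14

Answer: 0 5 12 14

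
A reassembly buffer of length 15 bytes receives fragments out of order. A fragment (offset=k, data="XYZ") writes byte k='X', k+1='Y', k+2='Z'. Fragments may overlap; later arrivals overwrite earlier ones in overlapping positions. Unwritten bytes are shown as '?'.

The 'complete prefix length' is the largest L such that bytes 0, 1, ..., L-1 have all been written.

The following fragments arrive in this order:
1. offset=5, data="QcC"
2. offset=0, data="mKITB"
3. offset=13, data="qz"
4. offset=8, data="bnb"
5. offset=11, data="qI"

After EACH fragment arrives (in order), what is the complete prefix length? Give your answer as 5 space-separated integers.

Fragment 1: offset=5 data="QcC" -> buffer=?????QcC??????? -> prefix_len=0
Fragment 2: offset=0 data="mKITB" -> buffer=mKITBQcC??????? -> prefix_len=8
Fragment 3: offset=13 data="qz" -> buffer=mKITBQcC?????qz -> prefix_len=8
Fragment 4: offset=8 data="bnb" -> buffer=mKITBQcCbnb??qz -> prefix_len=11
Fragment 5: offset=11 data="qI" -> buffer=mKITBQcCbnbqIqz -> prefix_len=15

Answer: 0 8 8 11 15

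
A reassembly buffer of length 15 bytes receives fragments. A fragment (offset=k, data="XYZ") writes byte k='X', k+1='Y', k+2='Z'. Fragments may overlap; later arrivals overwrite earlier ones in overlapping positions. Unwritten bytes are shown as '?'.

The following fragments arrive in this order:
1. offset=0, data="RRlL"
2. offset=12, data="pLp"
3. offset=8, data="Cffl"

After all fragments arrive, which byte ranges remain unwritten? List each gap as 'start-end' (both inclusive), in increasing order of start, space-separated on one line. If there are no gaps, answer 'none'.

Answer: 4-7

Derivation:
Fragment 1: offset=0 len=4
Fragment 2: offset=12 len=3
Fragment 3: offset=8 len=4
Gaps: 4-7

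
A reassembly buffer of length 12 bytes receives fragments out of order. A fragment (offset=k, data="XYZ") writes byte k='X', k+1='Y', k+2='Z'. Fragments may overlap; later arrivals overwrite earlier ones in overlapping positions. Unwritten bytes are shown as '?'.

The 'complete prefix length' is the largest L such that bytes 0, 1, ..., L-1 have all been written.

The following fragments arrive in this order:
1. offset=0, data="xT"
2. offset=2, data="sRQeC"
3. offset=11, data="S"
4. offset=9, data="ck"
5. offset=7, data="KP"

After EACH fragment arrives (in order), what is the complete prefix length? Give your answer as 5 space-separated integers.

Fragment 1: offset=0 data="xT" -> buffer=xT?????????? -> prefix_len=2
Fragment 2: offset=2 data="sRQeC" -> buffer=xTsRQeC????? -> prefix_len=7
Fragment 3: offset=11 data="S" -> buffer=xTsRQeC????S -> prefix_len=7
Fragment 4: offset=9 data="ck" -> buffer=xTsRQeC??ckS -> prefix_len=7
Fragment 5: offset=7 data="KP" -> buffer=xTsRQeCKPckS -> prefix_len=12

Answer: 2 7 7 7 12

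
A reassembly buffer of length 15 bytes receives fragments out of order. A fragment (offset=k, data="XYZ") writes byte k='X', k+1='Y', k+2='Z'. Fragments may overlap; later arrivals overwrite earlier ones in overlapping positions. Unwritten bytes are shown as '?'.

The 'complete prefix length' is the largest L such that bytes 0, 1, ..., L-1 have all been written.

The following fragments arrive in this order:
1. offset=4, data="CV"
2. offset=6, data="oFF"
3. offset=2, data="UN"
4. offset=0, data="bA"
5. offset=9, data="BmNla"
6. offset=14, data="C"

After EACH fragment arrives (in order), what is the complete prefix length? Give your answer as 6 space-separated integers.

Fragment 1: offset=4 data="CV" -> buffer=????CV????????? -> prefix_len=0
Fragment 2: offset=6 data="oFF" -> buffer=????CVoFF?????? -> prefix_len=0
Fragment 3: offset=2 data="UN" -> buffer=??UNCVoFF?????? -> prefix_len=0
Fragment 4: offset=0 data="bA" -> buffer=bAUNCVoFF?????? -> prefix_len=9
Fragment 5: offset=9 data="BmNla" -> buffer=bAUNCVoFFBmNla? -> prefix_len=14
Fragment 6: offset=14 data="C" -> buffer=bAUNCVoFFBmNlaC -> prefix_len=15

Answer: 0 0 0 9 14 15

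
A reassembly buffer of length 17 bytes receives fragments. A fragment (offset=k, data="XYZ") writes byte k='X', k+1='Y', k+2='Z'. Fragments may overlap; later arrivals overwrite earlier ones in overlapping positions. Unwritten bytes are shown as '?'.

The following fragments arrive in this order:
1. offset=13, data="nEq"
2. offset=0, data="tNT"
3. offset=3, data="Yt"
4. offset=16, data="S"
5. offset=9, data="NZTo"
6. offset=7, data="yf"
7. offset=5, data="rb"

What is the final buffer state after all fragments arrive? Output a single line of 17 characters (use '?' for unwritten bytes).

Answer: tNTYtrbyfNZTonEqS

Derivation:
Fragment 1: offset=13 data="nEq" -> buffer=?????????????nEq?
Fragment 2: offset=0 data="tNT" -> buffer=tNT??????????nEq?
Fragment 3: offset=3 data="Yt" -> buffer=tNTYt????????nEq?
Fragment 4: offset=16 data="S" -> buffer=tNTYt????????nEqS
Fragment 5: offset=9 data="NZTo" -> buffer=tNTYt????NZTonEqS
Fragment 6: offset=7 data="yf" -> buffer=tNTYt??yfNZTonEqS
Fragment 7: offset=5 data="rb" -> buffer=tNTYtrbyfNZTonEqS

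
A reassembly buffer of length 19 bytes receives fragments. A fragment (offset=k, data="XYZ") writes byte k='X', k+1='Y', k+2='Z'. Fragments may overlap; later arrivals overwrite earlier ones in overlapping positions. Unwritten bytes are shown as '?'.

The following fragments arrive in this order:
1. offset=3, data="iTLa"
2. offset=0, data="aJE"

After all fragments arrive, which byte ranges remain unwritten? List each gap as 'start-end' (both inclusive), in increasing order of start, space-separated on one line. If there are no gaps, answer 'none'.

Answer: 7-18

Derivation:
Fragment 1: offset=3 len=4
Fragment 2: offset=0 len=3
Gaps: 7-18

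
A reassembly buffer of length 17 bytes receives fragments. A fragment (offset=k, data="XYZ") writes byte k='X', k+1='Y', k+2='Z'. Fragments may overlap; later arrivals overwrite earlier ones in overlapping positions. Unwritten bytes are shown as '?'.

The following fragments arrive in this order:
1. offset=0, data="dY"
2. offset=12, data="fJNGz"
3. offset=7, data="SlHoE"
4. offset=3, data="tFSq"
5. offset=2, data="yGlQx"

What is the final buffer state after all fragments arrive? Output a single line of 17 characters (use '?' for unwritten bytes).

Answer: dYyGlQxSlHoEfJNGz

Derivation:
Fragment 1: offset=0 data="dY" -> buffer=dY???????????????
Fragment 2: offset=12 data="fJNGz" -> buffer=dY??????????fJNGz
Fragment 3: offset=7 data="SlHoE" -> buffer=dY?????SlHoEfJNGz
Fragment 4: offset=3 data="tFSq" -> buffer=dY?tFSqSlHoEfJNGz
Fragment 5: offset=2 data="yGlQx" -> buffer=dYyGlQxSlHoEfJNGz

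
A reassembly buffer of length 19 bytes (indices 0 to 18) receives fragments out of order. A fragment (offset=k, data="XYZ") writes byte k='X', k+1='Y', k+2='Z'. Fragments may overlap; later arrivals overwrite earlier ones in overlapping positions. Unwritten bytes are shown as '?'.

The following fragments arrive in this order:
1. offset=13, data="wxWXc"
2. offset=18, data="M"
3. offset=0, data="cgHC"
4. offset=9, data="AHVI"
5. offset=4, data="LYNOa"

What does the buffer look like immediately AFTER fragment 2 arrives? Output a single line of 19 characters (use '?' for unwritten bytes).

Answer: ?????????????wxWXcM

Derivation:
Fragment 1: offset=13 data="wxWXc" -> buffer=?????????????wxWXc?
Fragment 2: offset=18 data="M" -> buffer=?????????????wxWXcM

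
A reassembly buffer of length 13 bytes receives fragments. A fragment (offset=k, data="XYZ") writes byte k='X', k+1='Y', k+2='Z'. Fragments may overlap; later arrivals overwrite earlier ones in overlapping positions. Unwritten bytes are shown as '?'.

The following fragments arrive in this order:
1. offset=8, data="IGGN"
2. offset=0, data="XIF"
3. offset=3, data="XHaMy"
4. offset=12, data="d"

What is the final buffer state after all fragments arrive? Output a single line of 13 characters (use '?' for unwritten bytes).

Answer: XIFXHaMyIGGNd

Derivation:
Fragment 1: offset=8 data="IGGN" -> buffer=????????IGGN?
Fragment 2: offset=0 data="XIF" -> buffer=XIF?????IGGN?
Fragment 3: offset=3 data="XHaMy" -> buffer=XIFXHaMyIGGN?
Fragment 4: offset=12 data="d" -> buffer=XIFXHaMyIGGNd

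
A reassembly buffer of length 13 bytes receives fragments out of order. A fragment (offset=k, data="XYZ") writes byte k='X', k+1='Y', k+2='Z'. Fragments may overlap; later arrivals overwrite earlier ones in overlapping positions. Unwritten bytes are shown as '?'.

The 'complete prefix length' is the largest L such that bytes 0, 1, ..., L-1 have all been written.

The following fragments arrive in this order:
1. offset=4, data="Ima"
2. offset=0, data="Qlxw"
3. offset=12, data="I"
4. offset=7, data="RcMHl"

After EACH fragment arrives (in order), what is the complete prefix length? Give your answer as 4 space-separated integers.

Fragment 1: offset=4 data="Ima" -> buffer=????Ima?????? -> prefix_len=0
Fragment 2: offset=0 data="Qlxw" -> buffer=QlxwIma?????? -> prefix_len=7
Fragment 3: offset=12 data="I" -> buffer=QlxwIma?????I -> prefix_len=7
Fragment 4: offset=7 data="RcMHl" -> buffer=QlxwImaRcMHlI -> prefix_len=13

Answer: 0 7 7 13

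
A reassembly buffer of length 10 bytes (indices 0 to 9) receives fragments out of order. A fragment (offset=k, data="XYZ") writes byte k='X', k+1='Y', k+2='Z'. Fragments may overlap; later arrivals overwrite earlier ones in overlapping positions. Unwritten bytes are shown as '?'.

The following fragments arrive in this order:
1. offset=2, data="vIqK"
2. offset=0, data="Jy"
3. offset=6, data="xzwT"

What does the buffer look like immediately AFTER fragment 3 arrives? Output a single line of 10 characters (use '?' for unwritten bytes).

Answer: JyvIqKxzwT

Derivation:
Fragment 1: offset=2 data="vIqK" -> buffer=??vIqK????
Fragment 2: offset=0 data="Jy" -> buffer=JyvIqK????
Fragment 3: offset=6 data="xzwT" -> buffer=JyvIqKxzwT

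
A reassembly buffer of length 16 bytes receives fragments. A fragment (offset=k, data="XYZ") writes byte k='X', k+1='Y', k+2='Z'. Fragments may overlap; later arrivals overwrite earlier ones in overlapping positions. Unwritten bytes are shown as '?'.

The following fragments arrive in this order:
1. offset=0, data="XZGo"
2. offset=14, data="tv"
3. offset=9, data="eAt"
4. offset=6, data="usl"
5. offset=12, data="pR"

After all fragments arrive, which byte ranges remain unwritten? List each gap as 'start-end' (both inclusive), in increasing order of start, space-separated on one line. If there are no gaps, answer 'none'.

Fragment 1: offset=0 len=4
Fragment 2: offset=14 len=2
Fragment 3: offset=9 len=3
Fragment 4: offset=6 len=3
Fragment 5: offset=12 len=2
Gaps: 4-5

Answer: 4-5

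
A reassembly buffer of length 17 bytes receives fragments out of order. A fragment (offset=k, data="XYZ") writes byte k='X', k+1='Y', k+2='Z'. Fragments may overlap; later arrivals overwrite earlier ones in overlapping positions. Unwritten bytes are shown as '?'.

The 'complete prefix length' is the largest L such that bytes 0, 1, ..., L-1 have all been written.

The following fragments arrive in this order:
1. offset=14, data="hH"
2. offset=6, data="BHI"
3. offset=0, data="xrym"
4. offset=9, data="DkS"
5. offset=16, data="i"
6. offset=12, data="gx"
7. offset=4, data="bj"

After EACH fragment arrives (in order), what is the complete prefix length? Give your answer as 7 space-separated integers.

Fragment 1: offset=14 data="hH" -> buffer=??????????????hH? -> prefix_len=0
Fragment 2: offset=6 data="BHI" -> buffer=??????BHI?????hH? -> prefix_len=0
Fragment 3: offset=0 data="xrym" -> buffer=xrym??BHI?????hH? -> prefix_len=4
Fragment 4: offset=9 data="DkS" -> buffer=xrym??BHIDkS??hH? -> prefix_len=4
Fragment 5: offset=16 data="i" -> buffer=xrym??BHIDkS??hHi -> prefix_len=4
Fragment 6: offset=12 data="gx" -> buffer=xrym??BHIDkSgxhHi -> prefix_len=4
Fragment 7: offset=4 data="bj" -> buffer=xrymbjBHIDkSgxhHi -> prefix_len=17

Answer: 0 0 4 4 4 4 17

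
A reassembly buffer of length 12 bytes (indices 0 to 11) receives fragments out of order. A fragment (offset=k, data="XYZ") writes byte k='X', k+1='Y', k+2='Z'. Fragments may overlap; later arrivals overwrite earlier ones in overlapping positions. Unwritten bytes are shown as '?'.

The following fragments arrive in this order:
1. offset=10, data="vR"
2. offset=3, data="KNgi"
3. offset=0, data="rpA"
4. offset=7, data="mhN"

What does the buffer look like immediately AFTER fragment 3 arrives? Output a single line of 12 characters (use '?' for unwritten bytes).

Fragment 1: offset=10 data="vR" -> buffer=??????????vR
Fragment 2: offset=3 data="KNgi" -> buffer=???KNgi???vR
Fragment 3: offset=0 data="rpA" -> buffer=rpAKNgi???vR

Answer: rpAKNgi???vR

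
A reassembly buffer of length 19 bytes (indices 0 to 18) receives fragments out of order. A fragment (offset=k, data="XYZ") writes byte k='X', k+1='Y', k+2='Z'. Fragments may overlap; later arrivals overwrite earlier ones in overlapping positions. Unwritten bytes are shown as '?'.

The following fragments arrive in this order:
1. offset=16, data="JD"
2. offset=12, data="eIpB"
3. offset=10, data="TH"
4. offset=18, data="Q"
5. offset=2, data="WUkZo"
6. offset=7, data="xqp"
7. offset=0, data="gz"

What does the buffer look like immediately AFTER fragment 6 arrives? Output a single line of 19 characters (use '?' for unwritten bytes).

Fragment 1: offset=16 data="JD" -> buffer=????????????????JD?
Fragment 2: offset=12 data="eIpB" -> buffer=????????????eIpBJD?
Fragment 3: offset=10 data="TH" -> buffer=??????????THeIpBJD?
Fragment 4: offset=18 data="Q" -> buffer=??????????THeIpBJDQ
Fragment 5: offset=2 data="WUkZo" -> buffer=??WUkZo???THeIpBJDQ
Fragment 6: offset=7 data="xqp" -> buffer=??WUkZoxqpTHeIpBJDQ

Answer: ??WUkZoxqpTHeIpBJDQ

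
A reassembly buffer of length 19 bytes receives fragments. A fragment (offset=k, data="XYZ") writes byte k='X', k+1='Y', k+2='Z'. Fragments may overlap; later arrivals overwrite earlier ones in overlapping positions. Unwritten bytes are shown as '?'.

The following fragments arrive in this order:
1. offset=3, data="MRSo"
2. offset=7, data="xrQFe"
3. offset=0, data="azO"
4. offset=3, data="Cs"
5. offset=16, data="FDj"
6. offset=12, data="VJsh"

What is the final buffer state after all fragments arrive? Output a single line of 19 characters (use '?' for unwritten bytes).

Fragment 1: offset=3 data="MRSo" -> buffer=???MRSo????????????
Fragment 2: offset=7 data="xrQFe" -> buffer=???MRSoxrQFe???????
Fragment 3: offset=0 data="azO" -> buffer=azOMRSoxrQFe???????
Fragment 4: offset=3 data="Cs" -> buffer=azOCsSoxrQFe???????
Fragment 5: offset=16 data="FDj" -> buffer=azOCsSoxrQFe????FDj
Fragment 6: offset=12 data="VJsh" -> buffer=azOCsSoxrQFeVJshFDj

Answer: azOCsSoxrQFeVJshFDj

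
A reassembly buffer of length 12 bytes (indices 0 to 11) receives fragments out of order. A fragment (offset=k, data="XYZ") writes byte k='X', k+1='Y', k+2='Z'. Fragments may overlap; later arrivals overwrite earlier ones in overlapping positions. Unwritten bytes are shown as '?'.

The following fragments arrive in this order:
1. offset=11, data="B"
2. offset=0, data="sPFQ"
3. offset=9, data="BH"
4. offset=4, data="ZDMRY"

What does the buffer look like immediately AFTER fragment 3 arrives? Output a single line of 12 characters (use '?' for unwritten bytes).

Fragment 1: offset=11 data="B" -> buffer=???????????B
Fragment 2: offset=0 data="sPFQ" -> buffer=sPFQ???????B
Fragment 3: offset=9 data="BH" -> buffer=sPFQ?????BHB

Answer: sPFQ?????BHB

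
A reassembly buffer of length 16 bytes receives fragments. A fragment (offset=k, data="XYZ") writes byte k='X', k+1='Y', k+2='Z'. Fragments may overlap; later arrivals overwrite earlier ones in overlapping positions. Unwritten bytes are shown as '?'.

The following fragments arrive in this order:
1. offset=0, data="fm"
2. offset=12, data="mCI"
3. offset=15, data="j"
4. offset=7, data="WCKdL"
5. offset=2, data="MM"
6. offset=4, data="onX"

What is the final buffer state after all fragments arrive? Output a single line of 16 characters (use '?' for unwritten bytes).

Fragment 1: offset=0 data="fm" -> buffer=fm??????????????
Fragment 2: offset=12 data="mCI" -> buffer=fm??????????mCI?
Fragment 3: offset=15 data="j" -> buffer=fm??????????mCIj
Fragment 4: offset=7 data="WCKdL" -> buffer=fm?????WCKdLmCIj
Fragment 5: offset=2 data="MM" -> buffer=fmMM???WCKdLmCIj
Fragment 6: offset=4 data="onX" -> buffer=fmMMonXWCKdLmCIj

Answer: fmMMonXWCKdLmCIj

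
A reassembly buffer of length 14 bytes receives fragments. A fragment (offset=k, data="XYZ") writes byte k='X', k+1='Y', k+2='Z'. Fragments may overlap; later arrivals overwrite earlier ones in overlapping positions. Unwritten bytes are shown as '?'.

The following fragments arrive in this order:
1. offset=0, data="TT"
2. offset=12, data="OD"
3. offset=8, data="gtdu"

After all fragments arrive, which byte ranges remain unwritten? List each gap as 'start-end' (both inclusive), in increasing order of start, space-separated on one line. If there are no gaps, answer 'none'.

Fragment 1: offset=0 len=2
Fragment 2: offset=12 len=2
Fragment 3: offset=8 len=4
Gaps: 2-7

Answer: 2-7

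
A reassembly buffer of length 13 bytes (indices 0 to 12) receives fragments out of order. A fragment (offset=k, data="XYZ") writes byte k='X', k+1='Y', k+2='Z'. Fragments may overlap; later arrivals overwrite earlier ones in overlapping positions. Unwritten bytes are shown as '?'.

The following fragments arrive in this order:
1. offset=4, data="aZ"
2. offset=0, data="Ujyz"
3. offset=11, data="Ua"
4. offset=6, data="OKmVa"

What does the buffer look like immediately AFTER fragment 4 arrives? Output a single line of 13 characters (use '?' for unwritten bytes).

Fragment 1: offset=4 data="aZ" -> buffer=????aZ???????
Fragment 2: offset=0 data="Ujyz" -> buffer=UjyzaZ???????
Fragment 3: offset=11 data="Ua" -> buffer=UjyzaZ?????Ua
Fragment 4: offset=6 data="OKmVa" -> buffer=UjyzaZOKmVaUa

Answer: UjyzaZOKmVaUa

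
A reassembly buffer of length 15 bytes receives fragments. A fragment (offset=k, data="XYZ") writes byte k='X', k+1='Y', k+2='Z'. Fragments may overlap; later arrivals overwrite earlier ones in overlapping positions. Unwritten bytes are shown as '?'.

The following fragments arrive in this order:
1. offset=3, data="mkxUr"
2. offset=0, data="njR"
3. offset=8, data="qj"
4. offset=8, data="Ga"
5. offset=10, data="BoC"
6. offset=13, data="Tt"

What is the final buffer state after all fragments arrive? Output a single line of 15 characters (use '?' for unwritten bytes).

Fragment 1: offset=3 data="mkxUr" -> buffer=???mkxUr???????
Fragment 2: offset=0 data="njR" -> buffer=njRmkxUr???????
Fragment 3: offset=8 data="qj" -> buffer=njRmkxUrqj?????
Fragment 4: offset=8 data="Ga" -> buffer=njRmkxUrGa?????
Fragment 5: offset=10 data="BoC" -> buffer=njRmkxUrGaBoC??
Fragment 6: offset=13 data="Tt" -> buffer=njRmkxUrGaBoCTt

Answer: njRmkxUrGaBoCTt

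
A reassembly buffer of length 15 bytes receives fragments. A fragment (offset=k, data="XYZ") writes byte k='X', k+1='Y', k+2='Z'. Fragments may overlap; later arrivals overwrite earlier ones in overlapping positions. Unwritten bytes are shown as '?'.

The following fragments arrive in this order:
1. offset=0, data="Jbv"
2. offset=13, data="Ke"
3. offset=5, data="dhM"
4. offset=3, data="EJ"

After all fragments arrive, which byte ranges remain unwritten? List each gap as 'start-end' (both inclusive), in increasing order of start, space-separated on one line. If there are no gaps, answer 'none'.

Fragment 1: offset=0 len=3
Fragment 2: offset=13 len=2
Fragment 3: offset=5 len=3
Fragment 4: offset=3 len=2
Gaps: 8-12

Answer: 8-12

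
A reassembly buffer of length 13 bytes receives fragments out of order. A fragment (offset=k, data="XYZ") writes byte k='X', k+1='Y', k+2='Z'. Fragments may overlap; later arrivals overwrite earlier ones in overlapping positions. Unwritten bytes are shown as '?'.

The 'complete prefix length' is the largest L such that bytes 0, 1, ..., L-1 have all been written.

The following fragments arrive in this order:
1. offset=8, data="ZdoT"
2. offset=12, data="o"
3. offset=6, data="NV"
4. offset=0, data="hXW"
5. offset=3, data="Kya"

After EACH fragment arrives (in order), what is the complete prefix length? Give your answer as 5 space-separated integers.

Answer: 0 0 0 3 13

Derivation:
Fragment 1: offset=8 data="ZdoT" -> buffer=????????ZdoT? -> prefix_len=0
Fragment 2: offset=12 data="o" -> buffer=????????ZdoTo -> prefix_len=0
Fragment 3: offset=6 data="NV" -> buffer=??????NVZdoTo -> prefix_len=0
Fragment 4: offset=0 data="hXW" -> buffer=hXW???NVZdoTo -> prefix_len=3
Fragment 5: offset=3 data="Kya" -> buffer=hXWKyaNVZdoTo -> prefix_len=13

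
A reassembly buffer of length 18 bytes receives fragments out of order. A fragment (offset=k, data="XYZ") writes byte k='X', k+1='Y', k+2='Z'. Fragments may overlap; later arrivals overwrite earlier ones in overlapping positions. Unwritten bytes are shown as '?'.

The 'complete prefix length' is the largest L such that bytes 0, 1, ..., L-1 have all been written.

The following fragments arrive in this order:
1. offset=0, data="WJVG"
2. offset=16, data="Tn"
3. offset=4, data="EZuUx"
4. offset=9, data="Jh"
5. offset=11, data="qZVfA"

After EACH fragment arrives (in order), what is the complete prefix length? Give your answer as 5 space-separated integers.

Fragment 1: offset=0 data="WJVG" -> buffer=WJVG?????????????? -> prefix_len=4
Fragment 2: offset=16 data="Tn" -> buffer=WJVG????????????Tn -> prefix_len=4
Fragment 3: offset=4 data="EZuUx" -> buffer=WJVGEZuUx???????Tn -> prefix_len=9
Fragment 4: offset=9 data="Jh" -> buffer=WJVGEZuUxJh?????Tn -> prefix_len=11
Fragment 5: offset=11 data="qZVfA" -> buffer=WJVGEZuUxJhqZVfATn -> prefix_len=18

Answer: 4 4 9 11 18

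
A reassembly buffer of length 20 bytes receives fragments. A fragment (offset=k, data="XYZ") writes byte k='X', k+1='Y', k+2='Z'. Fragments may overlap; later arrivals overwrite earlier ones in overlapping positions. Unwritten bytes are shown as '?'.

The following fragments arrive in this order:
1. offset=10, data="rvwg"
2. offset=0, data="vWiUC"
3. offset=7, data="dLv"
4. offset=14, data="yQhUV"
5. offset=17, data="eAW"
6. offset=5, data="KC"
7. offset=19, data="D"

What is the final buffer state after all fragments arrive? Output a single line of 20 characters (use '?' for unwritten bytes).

Answer: vWiUCKCdLvrvwgyQheAD

Derivation:
Fragment 1: offset=10 data="rvwg" -> buffer=??????????rvwg??????
Fragment 2: offset=0 data="vWiUC" -> buffer=vWiUC?????rvwg??????
Fragment 3: offset=7 data="dLv" -> buffer=vWiUC??dLvrvwg??????
Fragment 4: offset=14 data="yQhUV" -> buffer=vWiUC??dLvrvwgyQhUV?
Fragment 5: offset=17 data="eAW" -> buffer=vWiUC??dLvrvwgyQheAW
Fragment 6: offset=5 data="KC" -> buffer=vWiUCKCdLvrvwgyQheAW
Fragment 7: offset=19 data="D" -> buffer=vWiUCKCdLvrvwgyQheAD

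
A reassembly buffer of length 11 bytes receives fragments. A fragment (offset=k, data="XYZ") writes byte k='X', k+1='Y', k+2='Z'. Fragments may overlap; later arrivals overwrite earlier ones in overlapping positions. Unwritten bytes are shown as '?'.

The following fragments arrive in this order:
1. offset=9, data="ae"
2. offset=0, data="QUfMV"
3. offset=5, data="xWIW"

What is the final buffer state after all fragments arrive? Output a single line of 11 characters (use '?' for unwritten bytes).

Fragment 1: offset=9 data="ae" -> buffer=?????????ae
Fragment 2: offset=0 data="QUfMV" -> buffer=QUfMV????ae
Fragment 3: offset=5 data="xWIW" -> buffer=QUfMVxWIWae

Answer: QUfMVxWIWae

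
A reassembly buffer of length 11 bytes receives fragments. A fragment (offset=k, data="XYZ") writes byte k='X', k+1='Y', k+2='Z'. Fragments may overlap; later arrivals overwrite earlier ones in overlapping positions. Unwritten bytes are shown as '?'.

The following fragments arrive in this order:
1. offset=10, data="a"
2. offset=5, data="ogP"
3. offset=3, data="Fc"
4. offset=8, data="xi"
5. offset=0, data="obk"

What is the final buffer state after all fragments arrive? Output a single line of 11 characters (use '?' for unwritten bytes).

Fragment 1: offset=10 data="a" -> buffer=??????????a
Fragment 2: offset=5 data="ogP" -> buffer=?????ogP??a
Fragment 3: offset=3 data="Fc" -> buffer=???FcogP??a
Fragment 4: offset=8 data="xi" -> buffer=???FcogPxia
Fragment 5: offset=0 data="obk" -> buffer=obkFcogPxia

Answer: obkFcogPxia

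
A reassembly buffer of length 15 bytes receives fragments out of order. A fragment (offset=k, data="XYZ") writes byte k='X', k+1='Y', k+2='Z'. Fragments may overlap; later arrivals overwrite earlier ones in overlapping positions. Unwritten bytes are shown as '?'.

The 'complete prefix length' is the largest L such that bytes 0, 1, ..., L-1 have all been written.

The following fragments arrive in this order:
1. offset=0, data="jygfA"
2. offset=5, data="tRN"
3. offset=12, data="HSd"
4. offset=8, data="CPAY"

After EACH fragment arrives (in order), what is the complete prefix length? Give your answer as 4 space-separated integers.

Fragment 1: offset=0 data="jygfA" -> buffer=jygfA?????????? -> prefix_len=5
Fragment 2: offset=5 data="tRN" -> buffer=jygfAtRN??????? -> prefix_len=8
Fragment 3: offset=12 data="HSd" -> buffer=jygfAtRN????HSd -> prefix_len=8
Fragment 4: offset=8 data="CPAY" -> buffer=jygfAtRNCPAYHSd -> prefix_len=15

Answer: 5 8 8 15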